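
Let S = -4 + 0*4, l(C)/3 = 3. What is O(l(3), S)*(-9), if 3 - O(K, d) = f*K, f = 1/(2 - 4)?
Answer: -135/2 ≈ -67.500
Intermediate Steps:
l(C) = 9 (l(C) = 3*3 = 9)
f = -½ (f = 1/(-2) = -½ ≈ -0.50000)
S = -4 (S = -4 + 0 = -4)
O(K, d) = 3 + K/2 (O(K, d) = 3 - (-1)*K/2 = 3 + K/2)
O(l(3), S)*(-9) = (3 + (½)*9)*(-9) = (3 + 9/2)*(-9) = (15/2)*(-9) = -135/2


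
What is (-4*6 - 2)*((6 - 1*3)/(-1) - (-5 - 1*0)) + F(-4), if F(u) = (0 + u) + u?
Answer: -60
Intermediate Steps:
F(u) = 2*u (F(u) = u + u = 2*u)
(-4*6 - 2)*((6 - 1*3)/(-1) - (-5 - 1*0)) + F(-4) = (-4*6 - 2)*((6 - 1*3)/(-1) - (-5 - 1*0)) + 2*(-4) = (-24 - 2)*((6 - 3)*(-1) - (-5 + 0)) - 8 = -26*(3*(-1) - 1*(-5)) - 8 = -26*(-3 + 5) - 8 = -26*2 - 8 = -52 - 8 = -60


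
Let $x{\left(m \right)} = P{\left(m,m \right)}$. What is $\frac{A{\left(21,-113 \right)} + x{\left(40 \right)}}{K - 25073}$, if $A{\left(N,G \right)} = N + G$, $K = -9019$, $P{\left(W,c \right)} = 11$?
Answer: $\frac{9}{3788} \approx 0.0023759$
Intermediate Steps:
$x{\left(m \right)} = 11$
$A{\left(N,G \right)} = G + N$
$\frac{A{\left(21,-113 \right)} + x{\left(40 \right)}}{K - 25073} = \frac{\left(-113 + 21\right) + 11}{-9019 - 25073} = \frac{-92 + 11}{-34092} = \left(-81\right) \left(- \frac{1}{34092}\right) = \frac{9}{3788}$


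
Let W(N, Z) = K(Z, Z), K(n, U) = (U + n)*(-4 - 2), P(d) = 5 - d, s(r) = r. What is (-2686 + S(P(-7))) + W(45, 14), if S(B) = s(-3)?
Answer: -2857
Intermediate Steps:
K(n, U) = -6*U - 6*n (K(n, U) = (U + n)*(-6) = -6*U - 6*n)
W(N, Z) = -12*Z (W(N, Z) = -6*Z - 6*Z = -12*Z)
S(B) = -3
(-2686 + S(P(-7))) + W(45, 14) = (-2686 - 3) - 12*14 = -2689 - 168 = -2857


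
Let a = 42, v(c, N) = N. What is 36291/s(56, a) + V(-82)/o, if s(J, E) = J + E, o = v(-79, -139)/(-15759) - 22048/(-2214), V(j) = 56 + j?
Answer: 696207577575/1893371858 ≈ 367.71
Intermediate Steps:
o = 19320121/1938357 (o = -139/(-15759) - 22048/(-2214) = -139*(-1/15759) - 22048*(-1/2214) = 139/15759 + 11024/1107 = 19320121/1938357 ≈ 9.9673)
s(J, E) = E + J
36291/s(56, a) + V(-82)/o = 36291/(42 + 56) + (56 - 82)/(19320121/1938357) = 36291/98 - 26*1938357/19320121 = 36291*(1/98) - 50397282/19320121 = 36291/98 - 50397282/19320121 = 696207577575/1893371858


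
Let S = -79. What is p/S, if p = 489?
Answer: -489/79 ≈ -6.1899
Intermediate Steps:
p/S = 489/(-79) = 489*(-1/79) = -489/79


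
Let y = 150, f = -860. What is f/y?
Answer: -86/15 ≈ -5.7333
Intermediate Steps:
f/y = -860/150 = -860*1/150 = -86/15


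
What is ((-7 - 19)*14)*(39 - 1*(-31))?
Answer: -25480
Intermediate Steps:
((-7 - 19)*14)*(39 - 1*(-31)) = (-26*14)*(39 + 31) = -364*70 = -25480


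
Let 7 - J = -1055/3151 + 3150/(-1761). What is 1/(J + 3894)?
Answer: 1849637/7219361772 ≈ 0.00025620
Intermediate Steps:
J = 16875294/1849637 (J = 7 - (-1055/3151 + 3150/(-1761)) = 7 - (-1055*1/3151 + 3150*(-1/1761)) = 7 - (-1055/3151 - 1050/587) = 7 - 1*(-3927835/1849637) = 7 + 3927835/1849637 = 16875294/1849637 ≈ 9.1236)
1/(J + 3894) = 1/(16875294/1849637 + 3894) = 1/(7219361772/1849637) = 1849637/7219361772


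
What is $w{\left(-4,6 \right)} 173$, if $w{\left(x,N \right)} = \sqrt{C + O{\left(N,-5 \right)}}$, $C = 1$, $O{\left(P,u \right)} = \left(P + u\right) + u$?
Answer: $173 i \sqrt{3} \approx 299.64 i$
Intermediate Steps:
$O{\left(P,u \right)} = P + 2 u$
$w{\left(x,N \right)} = \sqrt{-9 + N}$ ($w{\left(x,N \right)} = \sqrt{1 + \left(N + 2 \left(-5\right)\right)} = \sqrt{1 + \left(N - 10\right)} = \sqrt{1 + \left(-10 + N\right)} = \sqrt{-9 + N}$)
$w{\left(-4,6 \right)} 173 = \sqrt{-9 + 6} \cdot 173 = \sqrt{-3} \cdot 173 = i \sqrt{3} \cdot 173 = 173 i \sqrt{3}$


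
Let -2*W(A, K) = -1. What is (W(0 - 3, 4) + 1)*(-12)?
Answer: -18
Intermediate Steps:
W(A, K) = 1/2 (W(A, K) = -1/2*(-1) = 1/2)
(W(0 - 3, 4) + 1)*(-12) = (1/2 + 1)*(-12) = (3/2)*(-12) = -18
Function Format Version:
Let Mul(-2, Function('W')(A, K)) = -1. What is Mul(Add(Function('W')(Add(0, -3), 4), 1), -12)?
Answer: -18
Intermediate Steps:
Function('W')(A, K) = Rational(1, 2) (Function('W')(A, K) = Mul(Rational(-1, 2), -1) = Rational(1, 2))
Mul(Add(Function('W')(Add(0, -3), 4), 1), -12) = Mul(Add(Rational(1, 2), 1), -12) = Mul(Rational(3, 2), -12) = -18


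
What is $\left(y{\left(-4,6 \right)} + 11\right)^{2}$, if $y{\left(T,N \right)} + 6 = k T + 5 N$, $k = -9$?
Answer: $5041$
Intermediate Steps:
$y{\left(T,N \right)} = -6 - 9 T + 5 N$ ($y{\left(T,N \right)} = -6 + \left(- 9 T + 5 N\right) = -6 - 9 T + 5 N$)
$\left(y{\left(-4,6 \right)} + 11\right)^{2} = \left(\left(-6 - -36 + 5 \cdot 6\right) + 11\right)^{2} = \left(\left(-6 + 36 + 30\right) + 11\right)^{2} = \left(60 + 11\right)^{2} = 71^{2} = 5041$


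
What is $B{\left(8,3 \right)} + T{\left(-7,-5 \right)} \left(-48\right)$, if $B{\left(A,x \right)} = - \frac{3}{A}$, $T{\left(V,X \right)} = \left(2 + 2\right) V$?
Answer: $\frac{10749}{8} \approx 1343.6$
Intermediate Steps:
$T{\left(V,X \right)} = 4 V$
$B{\left(8,3 \right)} + T{\left(-7,-5 \right)} \left(-48\right) = - \frac{3}{8} + 4 \left(-7\right) \left(-48\right) = \left(-3\right) \frac{1}{8} - -1344 = - \frac{3}{8} + 1344 = \frac{10749}{8}$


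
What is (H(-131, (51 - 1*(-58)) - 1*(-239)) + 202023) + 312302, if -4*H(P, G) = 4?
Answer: 514324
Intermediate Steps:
H(P, G) = -1 (H(P, G) = -¼*4 = -1)
(H(-131, (51 - 1*(-58)) - 1*(-239)) + 202023) + 312302 = (-1 + 202023) + 312302 = 202022 + 312302 = 514324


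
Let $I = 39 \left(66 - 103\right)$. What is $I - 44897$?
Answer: $-46340$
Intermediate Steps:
$I = -1443$ ($I = 39 \left(-37\right) = -1443$)
$I - 44897 = -1443 - 44897 = -46340$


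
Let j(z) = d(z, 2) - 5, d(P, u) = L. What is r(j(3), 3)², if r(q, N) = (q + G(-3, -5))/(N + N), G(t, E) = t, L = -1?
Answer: 9/4 ≈ 2.2500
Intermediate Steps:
d(P, u) = -1
j(z) = -6 (j(z) = -1 - 5 = -6)
r(q, N) = (-3 + q)/(2*N) (r(q, N) = (q - 3)/(N + N) = (-3 + q)/((2*N)) = (-3 + q)*(1/(2*N)) = (-3 + q)/(2*N))
r(j(3), 3)² = ((½)*(-3 - 6)/3)² = ((½)*(⅓)*(-9))² = (-3/2)² = 9/4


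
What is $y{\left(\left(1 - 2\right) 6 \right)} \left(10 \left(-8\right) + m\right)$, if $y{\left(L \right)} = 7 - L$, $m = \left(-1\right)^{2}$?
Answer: $-1027$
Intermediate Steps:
$m = 1$
$y{\left(\left(1 - 2\right) 6 \right)} \left(10 \left(-8\right) + m\right) = \left(7 - \left(1 - 2\right) 6\right) \left(10 \left(-8\right) + 1\right) = \left(7 - \left(-1\right) 6\right) \left(-80 + 1\right) = \left(7 - -6\right) \left(-79\right) = \left(7 + 6\right) \left(-79\right) = 13 \left(-79\right) = -1027$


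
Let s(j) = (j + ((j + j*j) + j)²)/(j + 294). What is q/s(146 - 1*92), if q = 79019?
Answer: 4583102/1524105 ≈ 3.0071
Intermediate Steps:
s(j) = (j + (j² + 2*j)²)/(294 + j) (s(j) = (j + ((j + j²) + j)²)/(294 + j) = (j + (j² + 2*j)²)/(294 + j))
q/s(146 - 1*92) = 79019/(((146 - 1*92)*(1 + (146 - 1*92)*(2 + (146 - 1*92))²)/(294 + (146 - 1*92)))) = 79019/(((146 - 92)*(1 + (146 - 92)*(2 + (146 - 92))²)/(294 + (146 - 92)))) = 79019/((54*(1 + 54*(2 + 54)²)/(294 + 54))) = 79019/((54*(1 + 54*56²)/348)) = 79019/((54*(1/348)*(1 + 54*3136))) = 79019/((54*(1/348)*(1 + 169344))) = 79019/((54*(1/348)*169345)) = 79019/(1524105/58) = 79019*(58/1524105) = 4583102/1524105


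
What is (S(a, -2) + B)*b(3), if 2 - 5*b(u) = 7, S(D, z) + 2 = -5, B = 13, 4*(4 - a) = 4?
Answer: -6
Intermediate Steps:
a = 3 (a = 4 - 1/4*4 = 4 - 1 = 3)
S(D, z) = -7 (S(D, z) = -2 - 5 = -7)
b(u) = -1 (b(u) = 2/5 - 1/5*7 = 2/5 - 7/5 = -1)
(S(a, -2) + B)*b(3) = (-7 + 13)*(-1) = 6*(-1) = -6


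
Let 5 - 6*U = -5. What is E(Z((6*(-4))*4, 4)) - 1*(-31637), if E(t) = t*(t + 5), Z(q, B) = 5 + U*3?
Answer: 31787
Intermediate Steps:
U = 5/3 (U = ⅚ - ⅙*(-5) = ⅚ + ⅚ = 5/3 ≈ 1.6667)
Z(q, B) = 10 (Z(q, B) = 5 + (5/3)*3 = 5 + 5 = 10)
E(t) = t*(5 + t)
E(Z((6*(-4))*4, 4)) - 1*(-31637) = 10*(5 + 10) - 1*(-31637) = 10*15 + 31637 = 150 + 31637 = 31787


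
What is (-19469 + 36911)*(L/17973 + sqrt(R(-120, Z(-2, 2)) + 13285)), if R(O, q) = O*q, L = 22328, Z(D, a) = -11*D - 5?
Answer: 43271664/1997 + 17442*sqrt(11245) ≈ 1.8713e+6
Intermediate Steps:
Z(D, a) = -5 - 11*D
(-19469 + 36911)*(L/17973 + sqrt(R(-120, Z(-2, 2)) + 13285)) = (-19469 + 36911)*(22328/17973 + sqrt(-120*(-5 - 11*(-2)) + 13285)) = 17442*(22328*(1/17973) + sqrt(-120*(-5 + 22) + 13285)) = 17442*(22328/17973 + sqrt(-120*17 + 13285)) = 17442*(22328/17973 + sqrt(-2040 + 13285)) = 17442*(22328/17973 + sqrt(11245)) = 43271664/1997 + 17442*sqrt(11245)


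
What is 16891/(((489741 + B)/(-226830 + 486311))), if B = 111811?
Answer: 626127653/85936 ≈ 7286.0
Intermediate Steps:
16891/(((489741 + B)/(-226830 + 486311))) = 16891/(((489741 + 111811)/(-226830 + 486311))) = 16891/((601552/259481)) = 16891/((601552*(1/259481))) = 16891/(601552/259481) = 16891*(259481/601552) = 626127653/85936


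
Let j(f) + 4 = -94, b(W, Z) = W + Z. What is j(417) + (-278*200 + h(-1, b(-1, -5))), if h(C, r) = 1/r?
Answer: -334189/6 ≈ -55698.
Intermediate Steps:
j(f) = -98 (j(f) = -4 - 94 = -98)
j(417) + (-278*200 + h(-1, b(-1, -5))) = -98 + (-278*200 + 1/(-1 - 5)) = -98 + (-55600 + 1/(-6)) = -98 + (-55600 - ⅙) = -98 - 333601/6 = -334189/6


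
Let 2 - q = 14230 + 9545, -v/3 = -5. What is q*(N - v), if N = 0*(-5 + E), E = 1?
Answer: 356595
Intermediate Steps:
v = 15 (v = -3*(-5) = 15)
q = -23773 (q = 2 - (14230 + 9545) = 2 - 1*23775 = 2 - 23775 = -23773)
N = 0 (N = 0*(-5 + 1) = 0*(-4) = 0)
q*(N - v) = -23773*(0 - 1*15) = -23773*(0 - 15) = -23773*(-15) = 356595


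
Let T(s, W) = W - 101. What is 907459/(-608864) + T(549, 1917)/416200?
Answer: -47072342347/31676149600 ≈ -1.4860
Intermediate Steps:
T(s, W) = -101 + W
907459/(-608864) + T(549, 1917)/416200 = 907459/(-608864) + (-101 + 1917)/416200 = 907459*(-1/608864) + 1816*(1/416200) = -907459/608864 + 227/52025 = -47072342347/31676149600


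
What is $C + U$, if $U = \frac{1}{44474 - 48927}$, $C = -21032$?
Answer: $- \frac{93655497}{4453} \approx -21032.0$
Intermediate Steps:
$U = - \frac{1}{4453}$ ($U = \frac{1}{-4453} = - \frac{1}{4453} \approx -0.00022457$)
$C + U = -21032 - \frac{1}{4453} = - \frac{93655497}{4453}$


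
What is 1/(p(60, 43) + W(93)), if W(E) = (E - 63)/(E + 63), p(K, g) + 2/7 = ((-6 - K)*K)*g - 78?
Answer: -182/31005173 ≈ -5.8700e-6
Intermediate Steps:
p(K, g) = -548/7 + K*g*(-6 - K) (p(K, g) = -2/7 + (((-6 - K)*K)*g - 78) = -2/7 + ((K*(-6 - K))*g - 78) = -2/7 + (K*g*(-6 - K) - 78) = -2/7 + (-78 + K*g*(-6 - K)) = -548/7 + K*g*(-6 - K))
W(E) = (-63 + E)/(63 + E)
1/(p(60, 43) + W(93)) = 1/((-548/7 - 1*43*60**2 - 6*60*43) + (-63 + 93)/(63 + 93)) = 1/((-548/7 - 1*43*3600 - 15480) + 30/156) = 1/((-548/7 - 154800 - 15480) + (1/156)*30) = 1/(-1192508/7 + 5/26) = 1/(-31005173/182) = -182/31005173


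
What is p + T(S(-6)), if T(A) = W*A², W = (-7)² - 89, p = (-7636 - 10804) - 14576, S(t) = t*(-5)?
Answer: -69016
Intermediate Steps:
S(t) = -5*t
p = -33016 (p = -18440 - 14576 = -33016)
W = -40 (W = 49 - 89 = -40)
T(A) = -40*A²
p + T(S(-6)) = -33016 - 40*(-5*(-6))² = -33016 - 40*30² = -33016 - 40*900 = -33016 - 36000 = -69016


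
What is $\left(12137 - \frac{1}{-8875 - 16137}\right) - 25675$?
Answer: $- \frac{338612455}{25012} \approx -13538.0$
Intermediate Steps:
$\left(12137 - \frac{1}{-8875 - 16137}\right) - 25675 = \left(12137 - \frac{1}{-25012}\right) - 25675 = \left(12137 - - \frac{1}{25012}\right) - 25675 = \left(12137 + \frac{1}{25012}\right) - 25675 = \frac{303570645}{25012} - 25675 = - \frac{338612455}{25012}$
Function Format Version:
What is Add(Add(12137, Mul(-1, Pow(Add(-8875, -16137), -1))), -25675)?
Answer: Rational(-338612455, 25012) ≈ -13538.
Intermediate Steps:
Add(Add(12137, Mul(-1, Pow(Add(-8875, -16137), -1))), -25675) = Add(Add(12137, Mul(-1, Pow(-25012, -1))), -25675) = Add(Add(12137, Mul(-1, Rational(-1, 25012))), -25675) = Add(Add(12137, Rational(1, 25012)), -25675) = Add(Rational(303570645, 25012), -25675) = Rational(-338612455, 25012)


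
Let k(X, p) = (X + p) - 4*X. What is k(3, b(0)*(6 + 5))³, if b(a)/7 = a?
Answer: -729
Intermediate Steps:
b(a) = 7*a
k(X, p) = p - 3*X
k(3, b(0)*(6 + 5))³ = ((7*0)*(6 + 5) - 3*3)³ = (0*11 - 9)³ = (0 - 9)³ = (-9)³ = -729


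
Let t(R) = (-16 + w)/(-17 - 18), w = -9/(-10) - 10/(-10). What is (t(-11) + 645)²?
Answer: 51026743881/122500 ≈ 4.1655e+5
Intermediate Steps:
w = 19/10 (w = -9*(-⅒) - 10*(-⅒) = 9/10 + 1 = 19/10 ≈ 1.9000)
t(R) = 141/350 (t(R) = (-16 + 19/10)/(-17 - 18) = -141/10/(-35) = -141/10*(-1/35) = 141/350)
(t(-11) + 645)² = (141/350 + 645)² = (225891/350)² = 51026743881/122500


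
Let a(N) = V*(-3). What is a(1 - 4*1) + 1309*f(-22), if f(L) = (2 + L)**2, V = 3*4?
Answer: 523564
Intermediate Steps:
V = 12
a(N) = -36 (a(N) = 12*(-3) = -36)
a(1 - 4*1) + 1309*f(-22) = -36 + 1309*(2 - 22)**2 = -36 + 1309*(-20)**2 = -36 + 1309*400 = -36 + 523600 = 523564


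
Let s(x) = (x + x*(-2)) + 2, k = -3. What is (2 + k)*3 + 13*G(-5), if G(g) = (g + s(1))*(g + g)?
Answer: 517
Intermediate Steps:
s(x) = 2 - x (s(x) = (x - 2*x) + 2 = -x + 2 = 2 - x)
G(g) = 2*g*(1 + g) (G(g) = (g + (2 - 1*1))*(g + g) = (g + (2 - 1))*(2*g) = (g + 1)*(2*g) = (1 + g)*(2*g) = 2*g*(1 + g))
(2 + k)*3 + 13*G(-5) = (2 - 3)*3 + 13*(2*(-5)*(1 - 5)) = -1*3 + 13*(2*(-5)*(-4)) = -3 + 13*40 = -3 + 520 = 517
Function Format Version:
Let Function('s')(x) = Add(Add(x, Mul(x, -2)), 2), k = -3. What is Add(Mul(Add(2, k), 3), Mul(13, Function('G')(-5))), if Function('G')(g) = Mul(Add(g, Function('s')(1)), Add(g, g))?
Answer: 517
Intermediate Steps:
Function('s')(x) = Add(2, Mul(-1, x)) (Function('s')(x) = Add(Add(x, Mul(-2, x)), 2) = Add(Mul(-1, x), 2) = Add(2, Mul(-1, x)))
Function('G')(g) = Mul(2, g, Add(1, g)) (Function('G')(g) = Mul(Add(g, Add(2, Mul(-1, 1))), Add(g, g)) = Mul(Add(g, Add(2, -1)), Mul(2, g)) = Mul(Add(g, 1), Mul(2, g)) = Mul(Add(1, g), Mul(2, g)) = Mul(2, g, Add(1, g)))
Add(Mul(Add(2, k), 3), Mul(13, Function('G')(-5))) = Add(Mul(Add(2, -3), 3), Mul(13, Mul(2, -5, Add(1, -5)))) = Add(Mul(-1, 3), Mul(13, Mul(2, -5, -4))) = Add(-3, Mul(13, 40)) = Add(-3, 520) = 517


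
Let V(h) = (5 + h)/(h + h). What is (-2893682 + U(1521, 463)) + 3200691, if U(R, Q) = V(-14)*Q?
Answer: 8600419/28 ≈ 3.0716e+5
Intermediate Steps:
V(h) = (5 + h)/(2*h) (V(h) = (5 + h)/((2*h)) = (5 + h)*(1/(2*h)) = (5 + h)/(2*h))
U(R, Q) = 9*Q/28 (U(R, Q) = ((1/2)*(5 - 14)/(-14))*Q = ((1/2)*(-1/14)*(-9))*Q = 9*Q/28)
(-2893682 + U(1521, 463)) + 3200691 = (-2893682 + (9/28)*463) + 3200691 = (-2893682 + 4167/28) + 3200691 = -81018929/28 + 3200691 = 8600419/28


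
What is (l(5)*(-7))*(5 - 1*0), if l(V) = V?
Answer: -175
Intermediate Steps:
(l(5)*(-7))*(5 - 1*0) = (5*(-7))*(5 - 1*0) = -35*(5 + 0) = -35*5 = -175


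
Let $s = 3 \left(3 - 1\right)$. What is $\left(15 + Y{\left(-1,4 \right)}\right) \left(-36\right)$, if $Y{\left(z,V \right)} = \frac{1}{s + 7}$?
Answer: $- \frac{7056}{13} \approx -542.77$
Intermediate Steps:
$s = 6$ ($s = 3 \cdot 2 = 6$)
$Y{\left(z,V \right)} = \frac{1}{13}$ ($Y{\left(z,V \right)} = \frac{1}{6 + 7} = \frac{1}{13}$)
$\left(15 + Y{\left(-1,4 \right)}\right) \left(-36\right) = \left(15 + \frac{1}{13}\right) \left(-36\right) = \frac{196}{13} \left(-36\right) = - \frac{7056}{13}$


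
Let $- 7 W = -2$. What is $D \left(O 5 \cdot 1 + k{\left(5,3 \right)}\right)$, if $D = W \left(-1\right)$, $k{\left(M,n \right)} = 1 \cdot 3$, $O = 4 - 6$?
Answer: $2$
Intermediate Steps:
$W = \frac{2}{7}$ ($W = \left(- \frac{1}{7}\right) \left(-2\right) = \frac{2}{7} \approx 0.28571$)
$O = -2$ ($O = 4 - 6 = -2$)
$k{\left(M,n \right)} = 3$
$D = - \frac{2}{7}$ ($D = \frac{2}{7} \left(-1\right) = - \frac{2}{7} \approx -0.28571$)
$D \left(O 5 \cdot 1 + k{\left(5,3 \right)}\right) = - \frac{2 \left(\left(-2\right) 5 \cdot 1 + 3\right)}{7} = - \frac{2 \left(\left(-10\right) 1 + 3\right)}{7} = - \frac{2 \left(-10 + 3\right)}{7} = \left(- \frac{2}{7}\right) \left(-7\right) = 2$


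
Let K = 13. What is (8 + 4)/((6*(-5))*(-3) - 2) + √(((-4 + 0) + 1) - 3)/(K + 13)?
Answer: 3/22 + I*√6/26 ≈ 0.13636 + 0.094211*I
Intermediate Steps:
(8 + 4)/((6*(-5))*(-3) - 2) + √(((-4 + 0) + 1) - 3)/(K + 13) = (8 + 4)/((6*(-5))*(-3) - 2) + √(((-4 + 0) + 1) - 3)/(13 + 13) = 12/(-30*(-3) - 2) + √((-4 + 1) - 3)/26 = 12/(90 - 2) + √(-3 - 3)/26 = 12/88 + √(-6)/26 = 12*(1/88) + (I*√6)/26 = 3/22 + I*√6/26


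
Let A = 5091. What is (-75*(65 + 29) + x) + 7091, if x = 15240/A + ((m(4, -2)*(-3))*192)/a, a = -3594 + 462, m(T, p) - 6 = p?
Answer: 6603767/147639 ≈ 44.729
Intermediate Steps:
m(T, p) = 6 + p
a = -3132
x = 550568/147639 (x = 15240/5091 + (((6 - 2)*(-3))*192)/(-3132) = 15240*(1/5091) + ((4*(-3))*192)*(-1/3132) = 5080/1697 - 12*192*(-1/3132) = 5080/1697 - 2304*(-1/3132) = 5080/1697 + 64/87 = 550568/147639 ≈ 3.7291)
(-75*(65 + 29) + x) + 7091 = (-75*(65 + 29) + 550568/147639) + 7091 = (-75*94 + 550568/147639) + 7091 = (-7050 + 550568/147639) + 7091 = -1040304382/147639 + 7091 = 6603767/147639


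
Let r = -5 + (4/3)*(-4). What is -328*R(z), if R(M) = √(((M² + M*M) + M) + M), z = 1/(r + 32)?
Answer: -656*√102/65 ≈ -101.93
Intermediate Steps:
r = -31/3 (r = -5 + (4*(⅓))*(-4) = -5 + (4/3)*(-4) = -5 - 16/3 = -31/3 ≈ -10.333)
z = 3/65 (z = 1/(-31/3 + 32) = 1/(65/3) = 3/65 ≈ 0.046154)
R(M) = √(2*M + 2*M²) (R(M) = √(((M² + M²) + M) + M) = √((2*M² + M) + M) = √((M + 2*M²) + M) = √(2*M + 2*M²))
-328*R(z) = -328*√2*√(3*(1 + 3/65)/65) = -328*√2*√((3/65)*(68/65)) = -328*√2*√(204/4225) = -328*√2*2*√51/65 = -656*√102/65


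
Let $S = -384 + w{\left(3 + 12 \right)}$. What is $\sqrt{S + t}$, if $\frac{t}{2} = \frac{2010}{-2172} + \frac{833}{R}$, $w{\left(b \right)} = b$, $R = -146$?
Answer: $\frac{5 i \sqrt{2669462029}}{13213} \approx 19.552 i$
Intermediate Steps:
$t = - \frac{175228}{13213}$ ($t = 2 \left(\frac{2010}{-2172} + \frac{833}{-146}\right) = 2 \left(2010 \left(- \frac{1}{2172}\right) + 833 \left(- \frac{1}{146}\right)\right) = 2 \left(- \frac{335}{362} - \frac{833}{146}\right) = 2 \left(- \frac{87614}{13213}\right) = - \frac{175228}{13213} \approx -13.262$)
$S = -369$ ($S = -384 + \left(3 + 12\right) = -384 + 15 = -369$)
$\sqrt{S + t} = \sqrt{-369 - \frac{175228}{13213}} = \sqrt{- \frac{5050825}{13213}} = \frac{5 i \sqrt{2669462029}}{13213}$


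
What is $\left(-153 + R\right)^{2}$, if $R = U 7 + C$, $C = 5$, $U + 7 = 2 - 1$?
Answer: $36100$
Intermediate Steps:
$U = -6$ ($U = -7 + \left(2 - 1\right) = -7 + 1 = -6$)
$R = -37$ ($R = \left(-6\right) 7 + 5 = -42 + 5 = -37$)
$\left(-153 + R\right)^{2} = \left(-153 - 37\right)^{2} = \left(-190\right)^{2} = 36100$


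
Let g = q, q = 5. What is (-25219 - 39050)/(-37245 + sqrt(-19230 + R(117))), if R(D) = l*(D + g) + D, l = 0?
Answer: 797899635/462403046 + 21423*I*sqrt(19113)/462403046 ≈ 1.7255 + 0.0064051*I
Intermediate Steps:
g = 5
R(D) = D (R(D) = 0*(D + 5) + D = 0*(5 + D) + D = 0 + D = D)
(-25219 - 39050)/(-37245 + sqrt(-19230 + R(117))) = (-25219 - 39050)/(-37245 + sqrt(-19230 + 117)) = -64269/(-37245 + sqrt(-19113)) = -64269/(-37245 + I*sqrt(19113))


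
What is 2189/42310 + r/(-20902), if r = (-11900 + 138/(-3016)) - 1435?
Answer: 459910039007/666810169480 ≈ 0.68972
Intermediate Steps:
r = -20109249/1508 (r = (-11900 + 138*(-1/3016)) - 1435 = (-11900 - 69/1508) - 1435 = -17945269/1508 - 1435 = -20109249/1508 ≈ -13335.)
2189/42310 + r/(-20902) = 2189/42310 - 20109249/1508/(-20902) = 2189*(1/42310) - 20109249/1508*(-1/20902) = 2189/42310 + 20109249/31520216 = 459910039007/666810169480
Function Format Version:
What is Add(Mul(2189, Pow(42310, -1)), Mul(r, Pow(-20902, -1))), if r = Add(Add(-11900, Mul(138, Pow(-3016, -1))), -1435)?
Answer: Rational(459910039007, 666810169480) ≈ 0.68972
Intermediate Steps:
r = Rational(-20109249, 1508) (r = Add(Add(-11900, Mul(138, Rational(-1, 3016))), -1435) = Add(Add(-11900, Rational(-69, 1508)), -1435) = Add(Rational(-17945269, 1508), -1435) = Rational(-20109249, 1508) ≈ -13335.)
Add(Mul(2189, Pow(42310, -1)), Mul(r, Pow(-20902, -1))) = Add(Mul(2189, Pow(42310, -1)), Mul(Rational(-20109249, 1508), Pow(-20902, -1))) = Add(Mul(2189, Rational(1, 42310)), Mul(Rational(-20109249, 1508), Rational(-1, 20902))) = Add(Rational(2189, 42310), Rational(20109249, 31520216)) = Rational(459910039007, 666810169480)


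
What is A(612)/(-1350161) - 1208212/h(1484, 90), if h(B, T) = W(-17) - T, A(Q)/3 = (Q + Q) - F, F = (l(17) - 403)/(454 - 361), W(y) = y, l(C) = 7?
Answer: 50569690163696/4478484037 ≈ 11292.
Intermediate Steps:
F = -132/31 (F = (7 - 403)/(454 - 361) = -396/93 = -396*1/93 = -132/31 ≈ -4.2581)
A(Q) = 396/31 + 6*Q (A(Q) = 3*((Q + Q) - 1*(-132/31)) = 3*(2*Q + 132/31) = 3*(132/31 + 2*Q) = 396/31 + 6*Q)
h(B, T) = -17 - T
A(612)/(-1350161) - 1208212/h(1484, 90) = (396/31 + 6*612)/(-1350161) - 1208212/(-17 - 1*90) = (396/31 + 3672)*(-1/1350161) - 1208212/(-17 - 90) = (114228/31)*(-1/1350161) - 1208212/(-107) = -114228/41854991 - 1208212*(-1/107) = -114228/41854991 + 1208212/107 = 50569690163696/4478484037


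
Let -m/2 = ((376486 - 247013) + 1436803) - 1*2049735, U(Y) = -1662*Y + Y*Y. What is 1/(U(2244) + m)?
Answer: 1/2272926 ≈ 4.3996e-7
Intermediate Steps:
U(Y) = Y² - 1662*Y (U(Y) = -1662*Y + Y² = Y² - 1662*Y)
m = 966918 (m = -2*(((376486 - 247013) + 1436803) - 1*2049735) = -2*((129473 + 1436803) - 2049735) = -2*(1566276 - 2049735) = -2*(-483459) = 966918)
1/(U(2244) + m) = 1/(2244*(-1662 + 2244) + 966918) = 1/(2244*582 + 966918) = 1/(1306008 + 966918) = 1/2272926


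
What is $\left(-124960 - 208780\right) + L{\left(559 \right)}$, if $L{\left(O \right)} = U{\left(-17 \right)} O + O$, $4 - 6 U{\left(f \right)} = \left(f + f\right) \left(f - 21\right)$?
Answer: $- \frac{1359539}{3} \approx -4.5318 \cdot 10^{5}$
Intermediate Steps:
$U{\left(f \right)} = \frac{2}{3} - \frac{f \left(-21 + f\right)}{3}$ ($U{\left(f \right)} = \frac{2}{3} - \frac{\left(f + f\right) \left(f - 21\right)}{6} = \frac{2}{3} - \frac{2 f \left(-21 + f\right)}{6} = \frac{2}{3} - \frac{f \left(-21 + f\right)}{3}$)
$L{\left(O \right)} = - \frac{641 O}{3}$ ($L{\left(O \right)} = \left(\frac{2}{3} + 7 \left(-17\right) - \frac{\left(-17\right)^{2}}{3}\right) O + O = \left(\frac{2}{3} - 119 - \frac{289}{3}\right) O + O = - \frac{644 O}{3} + O = - \frac{641 O}{3}$)
$\left(-124960 - 208780\right) + L{\left(559 \right)} = \left(-124960 - 208780\right) - \frac{358319}{3} = -333740 - \frac{358319}{3} = - \frac{1359539}{3}$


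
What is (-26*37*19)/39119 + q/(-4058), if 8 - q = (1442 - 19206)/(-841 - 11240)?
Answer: -449579646620/958898580531 ≈ -0.46885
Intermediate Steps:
q = 78884/12081 (q = 8 - (1442 - 19206)/(-841 - 11240) = 8 - (-17764)/(-12081) = 8 - (-17764)*(-1)/12081 = 8 - 1*17764/12081 = 8 - 17764/12081 = 78884/12081 ≈ 6.5296)
(-26*37*19)/39119 + q/(-4058) = (-26*37*19)/39119 + (78884/12081)/(-4058) = -962*19*(1/39119) + (78884/12081)*(-1/4058) = -18278*1/39119 - 39442/24512349 = -18278/39119 - 39442/24512349 = -449579646620/958898580531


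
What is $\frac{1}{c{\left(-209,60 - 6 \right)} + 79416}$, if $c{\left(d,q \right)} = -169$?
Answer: $\frac{1}{79247} \approx 1.2619 \cdot 10^{-5}$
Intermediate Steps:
$\frac{1}{c{\left(-209,60 - 6 \right)} + 79416} = \frac{1}{-169 + 79416} = \frac{1}{79247}$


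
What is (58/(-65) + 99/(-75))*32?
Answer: -23008/325 ≈ -70.794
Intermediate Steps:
(58/(-65) + 99/(-75))*32 = (58*(-1/65) + 99*(-1/75))*32 = (-58/65 - 33/25)*32 = -719/325*32 = -23008/325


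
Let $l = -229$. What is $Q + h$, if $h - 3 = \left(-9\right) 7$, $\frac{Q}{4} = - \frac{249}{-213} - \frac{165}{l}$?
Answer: $- \frac{852652}{16259} \approx -52.442$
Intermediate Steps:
$Q = \frac{122888}{16259}$ ($Q = 4 \left(- \frac{249}{-213} - \frac{165}{-229}\right) = 4 \left(\left(-249\right) \left(- \frac{1}{213}\right) - - \frac{165}{229}\right) = 4 \left(\frac{83}{71} + \frac{165}{229}\right) = 4 \cdot \frac{30722}{16259} = \frac{122888}{16259} \approx 7.5582$)
$h = -60$ ($h = 3 - 63 = -60$)
$Q + h = \frac{122888}{16259} - 60 = - \frac{852652}{16259}$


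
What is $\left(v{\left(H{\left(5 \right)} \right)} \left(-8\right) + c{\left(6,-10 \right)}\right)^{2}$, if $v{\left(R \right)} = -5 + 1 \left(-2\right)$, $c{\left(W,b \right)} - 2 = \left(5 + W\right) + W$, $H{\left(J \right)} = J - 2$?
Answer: $5625$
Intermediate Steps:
$H{\left(J \right)} = -2 + J$
$c{\left(W,b \right)} = 7 + 2 W$ ($c{\left(W,b \right)} = 2 + \left(\left(5 + W\right) + W\right) = 2 + \left(5 + 2 W\right) = 7 + 2 W$)
$v{\left(R \right)} = -7$ ($v{\left(R \right)} = -5 - 2 = -7$)
$\left(v{\left(H{\left(5 \right)} \right)} \left(-8\right) + c{\left(6,-10 \right)}\right)^{2} = \left(\left(-7\right) \left(-8\right) + \left(7 + 2 \cdot 6\right)\right)^{2} = \left(56 + \left(7 + 12\right)\right)^{2} = \left(56 + 19\right)^{2} = 75^{2} = 5625$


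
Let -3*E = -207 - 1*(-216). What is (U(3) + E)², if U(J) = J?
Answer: 0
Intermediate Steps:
E = -3 (E = -(-207 - 1*(-216))/3 = -(-207 + 216)/3 = -⅓*9 = -3)
(U(3) + E)² = (3 - 3)² = 0² = 0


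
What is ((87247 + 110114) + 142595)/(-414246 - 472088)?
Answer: -169978/443167 ≈ -0.38355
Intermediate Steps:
((87247 + 110114) + 142595)/(-414246 - 472088) = (197361 + 142595)/(-886334) = 339956*(-1/886334) = -169978/443167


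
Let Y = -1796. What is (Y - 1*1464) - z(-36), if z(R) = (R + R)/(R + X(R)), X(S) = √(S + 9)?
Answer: -159836/49 - 8*I*√3/49 ≈ -3262.0 - 0.28278*I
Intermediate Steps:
X(S) = √(9 + S)
z(R) = 2*R/(R + √(9 + R)) (z(R) = (R + R)/(R + √(9 + R)) = (2*R)/(R + √(9 + R)) = 2*R/(R + √(9 + R)))
(Y - 1*1464) - z(-36) = (-1796 - 1*1464) - 2*(-36)/(-36 + √(9 - 36)) = (-1796 - 1464) - 2*(-36)/(-36 + √(-27)) = -3260 - 2*(-36)/(-36 + 3*I*√3) = -3260 - (-72)/(-36 + 3*I*√3) = -3260 + 72/(-36 + 3*I*√3)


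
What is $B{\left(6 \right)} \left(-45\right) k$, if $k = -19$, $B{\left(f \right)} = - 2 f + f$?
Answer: $-5130$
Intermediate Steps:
$B{\left(f \right)} = - f$
$B{\left(6 \right)} \left(-45\right) k = \left(-1\right) 6 \left(-45\right) \left(-19\right) = \left(-6\right) \left(-45\right) \left(-19\right) = 270 \left(-19\right) = -5130$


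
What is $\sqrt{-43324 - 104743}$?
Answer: $i \sqrt{148067} \approx 384.79 i$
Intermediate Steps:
$\sqrt{-43324 - 104743} = \sqrt{-148067} = i \sqrt{148067}$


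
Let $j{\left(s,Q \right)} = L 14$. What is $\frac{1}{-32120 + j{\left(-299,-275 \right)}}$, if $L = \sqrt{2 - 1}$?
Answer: $- \frac{1}{32106} \approx -3.1147 \cdot 10^{-5}$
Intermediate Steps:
$L = 1$ ($L = \sqrt{1} = 1$)
$j{\left(s,Q \right)} = 14$ ($j{\left(s,Q \right)} = 1 \cdot 14 = 14$)
$\frac{1}{-32120 + j{\left(-299,-275 \right)}} = \frac{1}{-32120 + 14} = \frac{1}{-32106} = - \frac{1}{32106}$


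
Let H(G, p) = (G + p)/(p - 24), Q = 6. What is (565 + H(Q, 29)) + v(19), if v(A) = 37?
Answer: 609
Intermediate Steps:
H(G, p) = (G + p)/(-24 + p)
(565 + H(Q, 29)) + v(19) = (565 + (6 + 29)/(-24 + 29)) + 37 = (565 + 35/5) + 37 = (565 + (⅕)*35) + 37 = (565 + 7) + 37 = 572 + 37 = 609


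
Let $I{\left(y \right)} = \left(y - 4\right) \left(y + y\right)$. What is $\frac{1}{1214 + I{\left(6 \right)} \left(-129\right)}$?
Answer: $- \frac{1}{1882} \approx -0.00053135$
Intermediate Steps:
$I{\left(y \right)} = 2 y \left(-4 + y\right)$ ($I{\left(y \right)} = \left(-4 + y\right) 2 y = 2 y \left(-4 + y\right)$)
$\frac{1}{1214 + I{\left(6 \right)} \left(-129\right)} = \frac{1}{1214 + 2 \cdot 6 \left(-4 + 6\right) \left(-129\right)} = \frac{1}{1214 + 2 \cdot 6 \cdot 2 \left(-129\right)} = \frac{1}{1214 + 24 \left(-129\right)} = \frac{1}{1214 - 3096} = \frac{1}{-1882} = - \frac{1}{1882}$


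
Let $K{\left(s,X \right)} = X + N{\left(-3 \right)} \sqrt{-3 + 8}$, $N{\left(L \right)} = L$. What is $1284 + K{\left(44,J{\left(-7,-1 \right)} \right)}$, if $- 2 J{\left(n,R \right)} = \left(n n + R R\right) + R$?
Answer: $\frac{2519}{2} - 3 \sqrt{5} \approx 1252.8$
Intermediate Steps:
$J{\left(n,R \right)} = - \frac{R}{2} - \frac{R^{2}}{2} - \frac{n^{2}}{2}$ ($J{\left(n,R \right)} = - \frac{\left(n n + R R\right) + R}{2} = - \frac{\left(n^{2} + R^{2}\right) + R}{2} = - \frac{\left(R^{2} + n^{2}\right) + R}{2} = - \frac{R + R^{2} + n^{2}}{2} = - \frac{R}{2} - \frac{R^{2}}{2} - \frac{n^{2}}{2}$)
$K{\left(s,X \right)} = X - 3 \sqrt{5}$ ($K{\left(s,X \right)} = X - 3 \sqrt{-3 + 8} = X - 3 \sqrt{5}$)
$1284 + K{\left(44,J{\left(-7,-1 \right)} \right)} = 1284 - \left(\frac{49}{2} + 3 \sqrt{5}\right) = \frac{2519}{2} - 3 \sqrt{5}$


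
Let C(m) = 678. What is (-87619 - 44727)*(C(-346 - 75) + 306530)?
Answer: -40657749968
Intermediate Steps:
(-87619 - 44727)*(C(-346 - 75) + 306530) = (-87619 - 44727)*(678 + 306530) = -132346*307208 = -40657749968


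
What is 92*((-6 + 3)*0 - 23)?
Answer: -2116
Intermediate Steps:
92*((-6 + 3)*0 - 23) = 92*(-3*0 - 23) = 92*(0 - 23) = 92*(-23) = -2116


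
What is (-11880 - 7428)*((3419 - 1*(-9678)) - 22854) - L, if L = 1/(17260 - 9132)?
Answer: 1531218931967/8128 ≈ 1.8839e+8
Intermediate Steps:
L = 1/8128 ≈ 0.00012303
(-11880 - 7428)*((3419 - 1*(-9678)) - 22854) - L = (-11880 - 7428)*((3419 - 1*(-9678)) - 22854) - 1*1/8128 = -19308*((3419 + 9678) - 22854) - 1/8128 = -19308*(13097 - 22854) - 1/8128 = -19308*(-9757) - 1/8128 = 188388156 - 1/8128 = 1531218931967/8128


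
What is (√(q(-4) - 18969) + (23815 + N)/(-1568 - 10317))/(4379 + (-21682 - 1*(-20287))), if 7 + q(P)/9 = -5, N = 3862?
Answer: -27677/35464840 + I*√19077/2984 ≈ -0.00078041 + 0.046287*I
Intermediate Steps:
q(P) = -108 (q(P) = -63 + 9*(-5) = -63 - 45 = -108)
(√(q(-4) - 18969) + (23815 + N)/(-1568 - 10317))/(4379 + (-21682 - 1*(-20287))) = (√(-108 - 18969) + (23815 + 3862)/(-1568 - 10317))/(4379 + (-21682 - 1*(-20287))) = (√(-19077) + 27677/(-11885))/(4379 + (-21682 + 20287)) = (I*√19077 + 27677*(-1/11885))/(4379 - 1395) = (I*√19077 - 27677/11885)/2984 = (-27677/11885 + I*√19077)*(1/2984) = -27677/35464840 + I*√19077/2984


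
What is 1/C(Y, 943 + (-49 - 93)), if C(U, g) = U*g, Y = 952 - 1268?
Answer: -1/253116 ≈ -3.9508e-6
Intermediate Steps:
Y = -316
1/C(Y, 943 + (-49 - 93)) = 1/(-316*(943 + (-49 - 93))) = 1/(-316*(943 - 142)) = 1/(-316*801) = 1/(-253116) = -1/253116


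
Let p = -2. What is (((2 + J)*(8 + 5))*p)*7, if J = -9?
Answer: 1274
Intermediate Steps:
(((2 + J)*(8 + 5))*p)*7 = (((2 - 9)*(8 + 5))*(-2))*7 = (-7*13*(-2))*7 = -91*(-2)*7 = 182*7 = 1274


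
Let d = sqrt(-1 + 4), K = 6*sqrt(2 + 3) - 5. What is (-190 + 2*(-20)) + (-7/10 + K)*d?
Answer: -230 + 6*sqrt(15) - 57*sqrt(3)/10 ≈ -216.63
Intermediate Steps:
K = -5 + 6*sqrt(5) (K = 6*sqrt(5) - 5 = -5 + 6*sqrt(5) ≈ 8.4164)
d = sqrt(3) ≈ 1.7320
(-190 + 2*(-20)) + (-7/10 + K)*d = (-190 + 2*(-20)) + (-7/10 + (-5 + 6*sqrt(5)))*sqrt(3) = (-190 - 40) + (-7*1/10 + (-5 + 6*sqrt(5)))*sqrt(3) = -230 + (-7/10 + (-5 + 6*sqrt(5)))*sqrt(3) = -230 + (-57/10 + 6*sqrt(5))*sqrt(3) = -230 + sqrt(3)*(-57/10 + 6*sqrt(5))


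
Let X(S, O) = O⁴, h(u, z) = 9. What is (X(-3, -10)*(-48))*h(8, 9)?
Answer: -4320000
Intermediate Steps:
(X(-3, -10)*(-48))*h(8, 9) = ((-10)⁴*(-48))*9 = (10000*(-48))*9 = -480000*9 = -4320000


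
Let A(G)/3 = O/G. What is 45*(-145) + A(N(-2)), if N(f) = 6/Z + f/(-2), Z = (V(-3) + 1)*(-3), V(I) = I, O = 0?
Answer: -6525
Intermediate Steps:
Z = 6 (Z = (-3 + 1)*(-3) = -2*(-3) = 6)
N(f) = 1 - f/2 (N(f) = 6/6 + f/(-2) = 6*(⅙) + f*(-½) = 1 - f/2)
A(G) = 0 (A(G) = 3*(0/G) = 3*0 = 0)
45*(-145) + A(N(-2)) = 45*(-145) + 0 = -6525 + 0 = -6525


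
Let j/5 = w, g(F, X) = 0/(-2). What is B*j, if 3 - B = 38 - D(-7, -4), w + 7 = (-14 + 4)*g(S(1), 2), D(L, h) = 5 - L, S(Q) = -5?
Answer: 805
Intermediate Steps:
g(F, X) = 0 (g(F, X) = 0*(-½) = 0)
w = -7 (w = -7 + (-14 + 4)*0 = -7 - 10*0 = -7 + 0 = -7)
j = -35 (j = 5*(-7) = -35)
B = -23 (B = 3 - (38 - (5 - 1*(-7))) = 3 - (38 - (5 + 7)) = 3 - (38 - 1*12) = 3 - (38 - 12) = 3 - 1*26 = 3 - 26 = -23)
B*j = -23*(-35) = 805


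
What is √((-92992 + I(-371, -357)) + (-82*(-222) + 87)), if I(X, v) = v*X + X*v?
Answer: √190193 ≈ 436.11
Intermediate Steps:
I(X, v) = 2*X*v (I(X, v) = X*v + X*v = 2*X*v)
√((-92992 + I(-371, -357)) + (-82*(-222) + 87)) = √((-92992 + 2*(-371)*(-357)) + (-82*(-222) + 87)) = √((-92992 + 264894) + (18204 + 87)) = √(171902 + 18291) = √190193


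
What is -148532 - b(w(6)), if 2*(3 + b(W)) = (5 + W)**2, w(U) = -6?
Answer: -297059/2 ≈ -1.4853e+5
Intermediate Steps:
b(W) = -3 + (5 + W)**2/2
-148532 - b(w(6)) = -148532 - (-3 + (5 - 6)**2/2) = -148532 - (-3 + (1/2)*(-1)**2) = -148532 - (-3 + (1/2)*1) = -148532 - (-3 + 1/2) = -148532 - 1*(-5/2) = -148532 + 5/2 = -297059/2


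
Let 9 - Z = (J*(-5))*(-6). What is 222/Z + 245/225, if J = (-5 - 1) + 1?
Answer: 5927/2385 ≈ 2.4851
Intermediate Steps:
J = -5 (J = -6 + 1 = -5)
Z = 159 (Z = 9 - (-5*(-5))*(-6) = 9 - 25*(-6) = 9 - 1*(-150) = 9 + 150 = 159)
222/Z + 245/225 = 222/159 + 245/225 = 222*(1/159) + 245*(1/225) = 74/53 + 49/45 = 5927/2385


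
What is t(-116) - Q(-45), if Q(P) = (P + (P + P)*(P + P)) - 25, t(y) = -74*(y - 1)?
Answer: 628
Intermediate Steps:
t(y) = 74 - 74*y (t(y) = -74*(-1 + y) = 74 - 74*y)
Q(P) = -25 + P + 4*P² (Q(P) = (P + (2*P)*(2*P)) - 25 = (P + 4*P²) - 25 = -25 + P + 4*P²)
t(-116) - Q(-45) = (74 - 74*(-116)) - (-25 - 45 + 4*(-45)²) = (74 + 8584) - (-25 - 45 + 4*2025) = 8658 - (-25 - 45 + 8100) = 8658 - 1*8030 = 8658 - 8030 = 628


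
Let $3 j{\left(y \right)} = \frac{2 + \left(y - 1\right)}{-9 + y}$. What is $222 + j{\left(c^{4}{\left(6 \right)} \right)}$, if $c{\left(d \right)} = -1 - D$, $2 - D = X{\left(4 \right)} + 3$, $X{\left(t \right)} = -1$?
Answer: $\frac{2663}{12} \approx 221.92$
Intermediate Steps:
$D = 0$ ($D = 2 - \left(-1 + 3\right) = 2 - 2 = 0$)
$c{\left(d \right)} = -1$ ($c{\left(d \right)} = -1 - 0 = -1 + 0 = -1$)
$j{\left(y \right)} = \frac{1 + y}{3 \left(-9 + y\right)}$ ($j{\left(y \right)} = \frac{\left(2 + \left(y - 1\right)\right) \frac{1}{-9 + y}}{3} = \frac{\left(2 + \left(-1 + y\right)\right) \frac{1}{-9 + y}}{3} = \frac{\left(1 + y\right) \frac{1}{-9 + y}}{3} = \frac{\frac{1}{-9 + y} \left(1 + y\right)}{3} = \frac{1 + y}{3 \left(-9 + y\right)}$)
$222 + j{\left(c^{4}{\left(6 \right)} \right)} = 222 + \frac{1 + \left(-1\right)^{4}}{3 \left(-9 + \left(-1\right)^{4}\right)} = 222 + \frac{1 + 1}{3 \left(-9 + 1\right)} = 222 + \frac{1}{3} \frac{1}{-8} \cdot 2 = 222 + \frac{1}{3} \left(- \frac{1}{8}\right) 2 = 222 - \frac{1}{12} = \frac{2663}{12}$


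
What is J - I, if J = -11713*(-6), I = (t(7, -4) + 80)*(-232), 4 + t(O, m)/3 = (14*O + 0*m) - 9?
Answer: 147998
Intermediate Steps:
t(O, m) = -39 + 42*O (t(O, m) = -12 + 3*((14*O + 0*m) - 9) = -12 + 3*((14*O + 0) - 9) = -12 + 3*(14*O - 9) = -12 + 3*(-9 + 14*O) = -12 + (-27 + 42*O) = -39 + 42*O)
I = -77720 (I = ((-39 + 42*7) + 80)*(-232) = ((-39 + 294) + 80)*(-232) = (255 + 80)*(-232) = 335*(-232) = -77720)
J = 70278
J - I = 70278 - 1*(-77720) = 70278 + 77720 = 147998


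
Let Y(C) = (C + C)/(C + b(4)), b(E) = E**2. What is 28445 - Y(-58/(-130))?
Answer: 30407647/1069 ≈ 28445.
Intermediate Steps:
Y(C) = 2*C/(16 + C) (Y(C) = (C + C)/(C + 4**2) = (2*C)/(C + 16) = (2*C)/(16 + C) = 2*C/(16 + C))
28445 - Y(-58/(-130)) = 28445 - 2*(-58/(-130))/(16 - 58/(-130)) = 28445 - 2*(-58*(-1/130))/(16 - 58*(-1/130)) = 28445 - 2*29/(65*(16 + 29/65)) = 28445 - 2*29/(65*1069/65) = 28445 - 2*29*65/(65*1069) = 28445 - 1*58/1069 = 28445 - 58/1069 = 30407647/1069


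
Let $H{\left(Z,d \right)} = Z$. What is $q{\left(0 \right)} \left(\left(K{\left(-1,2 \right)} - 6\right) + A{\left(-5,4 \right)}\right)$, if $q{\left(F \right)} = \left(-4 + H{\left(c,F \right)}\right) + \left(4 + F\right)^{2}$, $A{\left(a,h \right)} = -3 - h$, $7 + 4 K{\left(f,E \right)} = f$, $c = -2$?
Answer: $-150$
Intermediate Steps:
$K{\left(f,E \right)} = - \frac{7}{4} + \frac{f}{4}$
$q{\left(F \right)} = -6 + \left(4 + F\right)^{2}$ ($q{\left(F \right)} = \left(-4 - 2\right) + \left(4 + F\right)^{2} = -6 + \left(4 + F\right)^{2}$)
$q{\left(0 \right)} \left(\left(K{\left(-1,2 \right)} - 6\right) + A{\left(-5,4 \right)}\right) = \left(-6 + \left(4 + 0\right)^{2}\right) \left(\left(\left(- \frac{7}{4} + \frac{1}{4} \left(-1\right)\right) - 6\right) - 7\right) = \left(-6 + 4^{2}\right) \left(\left(\left(- \frac{7}{4} - \frac{1}{4}\right) - 6\right) - 7\right) = \left(-6 + 16\right) \left(\left(-2 - 6\right) - 7\right) = 10 \left(-8 - 7\right) = 10 \left(-15\right) = -150$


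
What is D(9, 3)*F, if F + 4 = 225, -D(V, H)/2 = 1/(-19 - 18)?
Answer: 442/37 ≈ 11.946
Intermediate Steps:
D(V, H) = 2/37 (D(V, H) = -2/(-19 - 18) = -2/(-37) = -2*(-1/37) = 2/37)
F = 221 (F = -4 + 225 = 221)
D(9, 3)*F = (2/37)*221 = 442/37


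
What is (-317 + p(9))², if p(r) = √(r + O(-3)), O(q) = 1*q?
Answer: (317 - √6)² ≈ 98942.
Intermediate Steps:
O(q) = q
p(r) = √(-3 + r) (p(r) = √(r - 3) = √(-3 + r))
(-317 + p(9))² = (-317 + √(-3 + 9))² = (-317 + √6)²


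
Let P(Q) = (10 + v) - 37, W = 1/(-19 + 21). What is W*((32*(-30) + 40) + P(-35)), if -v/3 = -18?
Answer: -893/2 ≈ -446.50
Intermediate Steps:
W = 1/2 ≈ 0.50000
v = 54 (v = -3*(-18) = 54)
P(Q) = 27 (P(Q) = (10 + 54) - 37 = 64 - 37 = 27)
W*((32*(-30) + 40) + P(-35)) = ((32*(-30) + 40) + 27)/2 = ((-960 + 40) + 27)/2 = (-920 + 27)/2 = (1/2)*(-893) = -893/2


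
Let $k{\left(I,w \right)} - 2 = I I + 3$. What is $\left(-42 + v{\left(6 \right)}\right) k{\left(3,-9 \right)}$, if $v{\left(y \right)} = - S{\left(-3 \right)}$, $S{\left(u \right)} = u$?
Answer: $-546$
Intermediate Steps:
$k{\left(I,w \right)} = 5 + I^{2}$ ($k{\left(I,w \right)} = 2 + \left(I I + 3\right) = 2 + \left(I^{2} + 3\right) = 2 + \left(3 + I^{2}\right) = 5 + I^{2}$)
$v{\left(y \right)} = 3$ ($v{\left(y \right)} = \left(-1\right) \left(-3\right) = 3$)
$\left(-42 + v{\left(6 \right)}\right) k{\left(3,-9 \right)} = \left(-42 + 3\right) \left(5 + 3^{2}\right) = - 39 \left(5 + 9\right) = \left(-39\right) 14 = -546$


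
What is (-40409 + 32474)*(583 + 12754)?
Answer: -105829095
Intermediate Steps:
(-40409 + 32474)*(583 + 12754) = -7935*13337 = -105829095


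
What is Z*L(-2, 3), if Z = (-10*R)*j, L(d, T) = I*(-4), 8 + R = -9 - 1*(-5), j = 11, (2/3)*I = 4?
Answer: -31680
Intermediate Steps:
I = 6 (I = (3/2)*4 = 6)
R = -12 (R = -8 + (-9 - 1*(-5)) = -8 + (-9 + 5) = -8 - 4 = -12)
L(d, T) = -24 (L(d, T) = 6*(-4) = -24)
Z = 1320 (Z = -10*(-12)*11 = 120*11 = 1320)
Z*L(-2, 3) = 1320*(-24) = -31680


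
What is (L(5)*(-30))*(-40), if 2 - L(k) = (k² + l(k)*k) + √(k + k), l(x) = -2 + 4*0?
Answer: -15600 - 1200*√10 ≈ -19395.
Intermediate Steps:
l(x) = -2 (l(x) = -2 + 0 = -2)
L(k) = 2 - k² + 2*k - √2*√k (L(k) = 2 - ((k² - 2*k) + √(k + k)) = 2 - ((k² - 2*k) + √(2*k)) = 2 - ((k² - 2*k) + √2*√k) = 2 - (k² - 2*k + √2*√k) = 2 + (-k² + 2*k - √2*√k) = 2 - k² + 2*k - √2*√k)
(L(5)*(-30))*(-40) = ((2 - 1*5² + 2*5 - √2*√5)*(-30))*(-40) = ((2 - 1*25 + 10 - √10)*(-30))*(-40) = ((2 - 25 + 10 - √10)*(-30))*(-40) = ((-13 - √10)*(-30))*(-40) = (390 + 30*√10)*(-40) = -15600 - 1200*√10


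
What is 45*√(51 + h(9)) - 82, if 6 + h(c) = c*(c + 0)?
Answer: -82 + 135*√14 ≈ 423.12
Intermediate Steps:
h(c) = -6 + c² (h(c) = -6 + c*(c + 0) = -6 + c*c = -6 + c²)
45*√(51 + h(9)) - 82 = 45*√(51 + (-6 + 9²)) - 82 = 45*√(51 + (-6 + 81)) - 82 = 45*√(51 + 75) - 82 = 45*√126 - 82 = 45*(3*√14) - 82 = 135*√14 - 82 = -82 + 135*√14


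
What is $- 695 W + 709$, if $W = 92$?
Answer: $-63231$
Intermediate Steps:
$- 695 W + 709 = \left(-695\right) 92 + 709 = -63940 + 709 = -63231$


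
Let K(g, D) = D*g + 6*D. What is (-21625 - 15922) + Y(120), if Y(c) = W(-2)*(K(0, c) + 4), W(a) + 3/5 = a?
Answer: -197147/5 ≈ -39429.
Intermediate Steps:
K(g, D) = 6*D + D*g
W(a) = -⅗ + a
Y(c) = -52/5 - 78*c/5 (Y(c) = (-⅗ - 2)*(c*(6 + 0) + 4) = -13*(c*6 + 4)/5 = -13*(6*c + 4)/5 = -13*(4 + 6*c)/5 = -52/5 - 78*c/5)
(-21625 - 15922) + Y(120) = (-21625 - 15922) + (-52/5 - 78/5*120) = -37547 + (-52/5 - 1872) = -37547 - 9412/5 = -197147/5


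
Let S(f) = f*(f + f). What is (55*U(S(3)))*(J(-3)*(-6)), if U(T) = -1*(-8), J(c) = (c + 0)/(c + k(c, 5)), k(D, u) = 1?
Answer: -3960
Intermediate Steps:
J(c) = c/(1 + c) (J(c) = (c + 0)/(c + 1) = c/(1 + c))
S(f) = 2*f² (S(f) = f*(2*f) = 2*f²)
U(T) = 8
(55*U(S(3)))*(J(-3)*(-6)) = (55*8)*(-3/(1 - 3)*(-6)) = 440*(-3/(-2)*(-6)) = 440*(-3*(-½)*(-6)) = 440*((3/2)*(-6)) = 440*(-9) = -3960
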